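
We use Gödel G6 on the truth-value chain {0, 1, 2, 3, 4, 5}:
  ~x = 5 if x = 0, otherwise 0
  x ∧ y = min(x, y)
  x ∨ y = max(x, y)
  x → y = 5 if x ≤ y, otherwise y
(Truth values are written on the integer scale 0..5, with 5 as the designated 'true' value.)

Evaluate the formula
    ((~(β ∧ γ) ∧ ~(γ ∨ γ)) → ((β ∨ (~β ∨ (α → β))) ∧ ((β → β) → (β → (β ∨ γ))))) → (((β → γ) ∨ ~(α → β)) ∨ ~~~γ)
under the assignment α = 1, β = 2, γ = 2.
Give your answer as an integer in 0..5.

β ∧ γ = 2 ∧ 2 = 2
~(β ∧ γ) = ~2 = 0
γ ∨ γ = 2 ∨ 2 = 2
~(γ ∨ γ) = ~2 = 0
~(β ∧ γ) ∧ ~(γ ∨ γ) = 0 ∧ 0 = 0
~β = ~2 = 0
α → β = 1 → 2 = 5
~β ∨ (α → β) = 0 ∨ 5 = 5
β ∨ (~β ∨ (α → β)) = 2 ∨ 5 = 5
β → β = 2 → 2 = 5
β ∨ γ = 2 ∨ 2 = 2
β → (β ∨ γ) = 2 → 2 = 5
(β → β) → (β → (β ∨ γ)) = 5 → 5 = 5
(β ∨ (~β ∨ (α → β))) ∧ ((β → β) → (β → (β ∨ γ))) = 5 ∧ 5 = 5
(~(β ∧ γ) ∧ ~(γ ∨ γ)) → ((β ∨ (~β ∨ (α → β))) ∧ ((β → β) → (β → (β ∨ γ)))) = 0 → 5 = 5
β → γ = 2 → 2 = 5
α → β = 1 → 2 = 5
~(α → β) = ~5 = 0
(β → γ) ∨ ~(α → β) = 5 ∨ 0 = 5
~γ = ~2 = 0
~~γ = ~0 = 5
~~~γ = ~5 = 0
((β → γ) ∨ ~(α → β)) ∨ ~~~γ = 5 ∨ 0 = 5
((~(β ∧ γ) ∧ ~(γ ∨ γ)) → ((β ∨ (~β ∨ (α → β))) ∧ ((β → β) → (β → (β ∨ γ))))) → (((β → γ) ∨ ~(α → β)) ∨ ~~~γ) = 5 → 5 = 5

5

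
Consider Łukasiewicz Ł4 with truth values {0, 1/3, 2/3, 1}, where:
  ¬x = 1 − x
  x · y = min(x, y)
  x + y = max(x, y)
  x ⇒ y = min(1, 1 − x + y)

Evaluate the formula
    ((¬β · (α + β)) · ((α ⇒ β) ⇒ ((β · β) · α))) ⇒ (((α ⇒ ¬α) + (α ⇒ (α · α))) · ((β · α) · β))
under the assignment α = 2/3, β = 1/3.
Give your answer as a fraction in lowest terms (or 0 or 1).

2/3

¬β = ¬1/3 = 2/3
α + β = 2/3 + 1/3 = 2/3
¬β · (α + β) = 2/3 · 2/3 = 2/3
α ⇒ β = 2/3 ⇒ 1/3 = 2/3
β · β = 1/3 · 1/3 = 1/3
(β · β) · α = 1/3 · 2/3 = 1/3
(α ⇒ β) ⇒ ((β · β) · α) = 2/3 ⇒ 1/3 = 2/3
(¬β · (α + β)) · ((α ⇒ β) ⇒ ((β · β) · α)) = 2/3 · 2/3 = 2/3
¬α = ¬2/3 = 1/3
α ⇒ ¬α = 2/3 ⇒ 1/3 = 2/3
α · α = 2/3 · 2/3 = 2/3
α ⇒ (α · α) = 2/3 ⇒ 2/3 = 1
(α ⇒ ¬α) + (α ⇒ (α · α)) = 2/3 + 1 = 1
β · α = 1/3 · 2/3 = 1/3
(β · α) · β = 1/3 · 1/3 = 1/3
((α ⇒ ¬α) + (α ⇒ (α · α))) · ((β · α) · β) = 1 · 1/3 = 1/3
((¬β · (α + β)) · ((α ⇒ β) ⇒ ((β · β) · α))) ⇒ (((α ⇒ ¬α) + (α ⇒ (α · α))) · ((β · α) · β)) = 2/3 ⇒ 1/3 = 2/3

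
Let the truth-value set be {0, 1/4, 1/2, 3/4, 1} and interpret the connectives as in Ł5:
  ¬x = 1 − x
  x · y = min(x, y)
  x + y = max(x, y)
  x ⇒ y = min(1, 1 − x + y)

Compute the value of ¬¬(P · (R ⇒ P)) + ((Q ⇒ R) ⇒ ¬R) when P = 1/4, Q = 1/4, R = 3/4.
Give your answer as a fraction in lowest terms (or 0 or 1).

R ⇒ P = 3/4 ⇒ 1/4 = 1/2
P · (R ⇒ P) = 1/4 · 1/2 = 1/4
¬(P · (R ⇒ P)) = ¬1/4 = 3/4
¬¬(P · (R ⇒ P)) = ¬3/4 = 1/4
Q ⇒ R = 1/4 ⇒ 3/4 = 1
¬R = ¬3/4 = 1/4
(Q ⇒ R) ⇒ ¬R = 1 ⇒ 1/4 = 1/4
¬¬(P · (R ⇒ P)) + ((Q ⇒ R) ⇒ ¬R) = 1/4 + 1/4 = 1/4

1/4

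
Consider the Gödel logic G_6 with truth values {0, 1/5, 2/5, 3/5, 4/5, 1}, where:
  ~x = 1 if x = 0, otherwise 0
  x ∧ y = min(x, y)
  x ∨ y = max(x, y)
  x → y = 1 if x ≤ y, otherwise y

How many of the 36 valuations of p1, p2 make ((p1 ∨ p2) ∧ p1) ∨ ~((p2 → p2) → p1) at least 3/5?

24

value 1: 12 assignments (counts)
value 4/5: 6 assignments (counts)
value 3/5: 6 assignments (counts)
value 2/5: 6 assignments
value 1/5: 6 assignments
So 24 of the 36 assignments meet the threshold.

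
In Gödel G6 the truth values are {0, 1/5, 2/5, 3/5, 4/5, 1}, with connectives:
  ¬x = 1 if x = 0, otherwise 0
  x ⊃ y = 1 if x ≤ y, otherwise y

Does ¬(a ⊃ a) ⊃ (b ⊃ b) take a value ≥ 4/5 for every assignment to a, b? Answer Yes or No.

Yes

At a = 3/5, b = 1/5, for instance:
a ⊃ a = 3/5 ⊃ 3/5 = 1
¬(a ⊃ a) = ¬1 = 0
b ⊃ b = 1/5 ⊃ 1/5 = 1
¬(a ⊃ a) ⊃ (b ⊃ b) = 0 ⊃ 1 = 1
and checking the remaining 35 assignments likewise gives ≥ 4/5 in every case.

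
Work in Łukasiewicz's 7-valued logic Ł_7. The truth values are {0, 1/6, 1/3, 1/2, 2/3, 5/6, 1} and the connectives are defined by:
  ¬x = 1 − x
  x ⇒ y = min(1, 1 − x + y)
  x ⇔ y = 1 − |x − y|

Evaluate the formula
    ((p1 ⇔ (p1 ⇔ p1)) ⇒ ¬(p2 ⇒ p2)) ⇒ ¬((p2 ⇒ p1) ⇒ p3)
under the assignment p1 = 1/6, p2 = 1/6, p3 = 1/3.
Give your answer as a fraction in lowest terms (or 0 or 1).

5/6

p1 ⇔ p1 = 1/6 ⇔ 1/6 = 1
p1 ⇔ (p1 ⇔ p1) = 1/6 ⇔ 1 = 1/6
p2 ⇒ p2 = 1/6 ⇒ 1/6 = 1
¬(p2 ⇒ p2) = ¬1 = 0
(p1 ⇔ (p1 ⇔ p1)) ⇒ ¬(p2 ⇒ p2) = 1/6 ⇒ 0 = 5/6
p2 ⇒ p1 = 1/6 ⇒ 1/6 = 1
(p2 ⇒ p1) ⇒ p3 = 1 ⇒ 1/3 = 1/3
¬((p2 ⇒ p1) ⇒ p3) = ¬1/3 = 2/3
((p1 ⇔ (p1 ⇔ p1)) ⇒ ¬(p2 ⇒ p2)) ⇒ ¬((p2 ⇒ p1) ⇒ p3) = 5/6 ⇒ 2/3 = 5/6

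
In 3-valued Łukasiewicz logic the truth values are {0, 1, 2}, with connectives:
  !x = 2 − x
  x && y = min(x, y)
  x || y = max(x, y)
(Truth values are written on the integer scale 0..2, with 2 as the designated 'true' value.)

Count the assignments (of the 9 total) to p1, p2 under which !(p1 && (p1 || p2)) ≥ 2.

3

p1 = 0, p2 = 0 ↦ 2  ≥
p1 = 0, p2 = 1 ↦ 2  ≥
p1 = 0, p2 = 2 ↦ 2  ≥
p1 = 1, p2 = 0 ↦ 1  <
p1 = 1, p2 = 1 ↦ 1  <
p1 = 1, p2 = 2 ↦ 1  <
p1 = 2, p2 = 0 ↦ 0  <
p1 = 2, p2 = 1 ↦ 0  <
p1 = 2, p2 = 2 ↦ 0  <
So 3 of the 9 assignments meet the threshold.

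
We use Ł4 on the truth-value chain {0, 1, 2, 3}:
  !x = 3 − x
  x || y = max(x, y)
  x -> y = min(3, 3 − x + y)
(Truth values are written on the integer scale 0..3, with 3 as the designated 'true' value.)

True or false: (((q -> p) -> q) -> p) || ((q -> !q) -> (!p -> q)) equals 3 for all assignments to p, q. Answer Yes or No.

No

Counterexample: take p = 0, q = 1.
q -> p = 1 -> 0 = 2
(q -> p) -> q = 2 -> 1 = 2
((q -> p) -> q) -> p = 2 -> 0 = 1
!q = !1 = 2
q -> !q = 1 -> 2 = 3
!p = !0 = 3
!p -> q = 3 -> 1 = 1
(q -> !q) -> (!p -> q) = 3 -> 1 = 1
(((q -> p) -> q) -> p) || ((q -> !q) -> (!p -> q)) = 1 || 1 = 1
This gives 1 ≠ 3.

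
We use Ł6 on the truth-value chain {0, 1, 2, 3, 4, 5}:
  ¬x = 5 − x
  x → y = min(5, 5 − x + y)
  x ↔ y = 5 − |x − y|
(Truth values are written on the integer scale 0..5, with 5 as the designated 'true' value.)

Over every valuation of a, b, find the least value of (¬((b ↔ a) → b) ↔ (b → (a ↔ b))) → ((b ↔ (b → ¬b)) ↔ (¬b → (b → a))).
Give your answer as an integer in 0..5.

0

Take a = 0, b = 0:
b ↔ a = 0 ↔ 0 = 5
(b ↔ a) → b = 5 → 0 = 0
¬((b ↔ a) → b) = ¬0 = 5
a ↔ b = 0 ↔ 0 = 5
b → (a ↔ b) = 0 → 5 = 5
¬((b ↔ a) → b) ↔ (b → (a ↔ b)) = 5 ↔ 5 = 5
¬b = ¬0 = 5
b → ¬b = 0 → 5 = 5
b ↔ (b → ¬b) = 0 ↔ 5 = 0
¬b = ¬0 = 5
b → a = 0 → 0 = 5
¬b → (b → a) = 5 → 5 = 5
(b ↔ (b → ¬b)) ↔ (¬b → (b → a)) = 0 ↔ 5 = 0
(¬((b ↔ a) → b) ↔ (b → (a ↔ b))) → ((b ↔ (b → ¬b)) ↔ (¬b → (b → a))) = 5 → 0 = 0
No assignment yields a value below 0, so this is the minimum.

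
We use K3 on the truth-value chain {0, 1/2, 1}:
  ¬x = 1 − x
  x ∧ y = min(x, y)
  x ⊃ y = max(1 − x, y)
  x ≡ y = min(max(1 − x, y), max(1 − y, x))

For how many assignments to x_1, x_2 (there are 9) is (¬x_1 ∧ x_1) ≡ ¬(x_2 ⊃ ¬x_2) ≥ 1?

2

x_1 = 0, x_2 = 0 ↦ 1  ≥
x_1 = 0, x_2 = 1/2 ↦ 1/2  <
x_1 = 0, x_2 = 1 ↦ 0  <
x_1 = 1/2, x_2 = 0 ↦ 1/2  <
x_1 = 1/2, x_2 = 1/2 ↦ 1/2  <
x_1 = 1/2, x_2 = 1 ↦ 1/2  <
x_1 = 1, x_2 = 0 ↦ 1  ≥
x_1 = 1, x_2 = 1/2 ↦ 1/2  <
x_1 = 1, x_2 = 1 ↦ 0  <
So 2 of the 9 assignments meet the threshold.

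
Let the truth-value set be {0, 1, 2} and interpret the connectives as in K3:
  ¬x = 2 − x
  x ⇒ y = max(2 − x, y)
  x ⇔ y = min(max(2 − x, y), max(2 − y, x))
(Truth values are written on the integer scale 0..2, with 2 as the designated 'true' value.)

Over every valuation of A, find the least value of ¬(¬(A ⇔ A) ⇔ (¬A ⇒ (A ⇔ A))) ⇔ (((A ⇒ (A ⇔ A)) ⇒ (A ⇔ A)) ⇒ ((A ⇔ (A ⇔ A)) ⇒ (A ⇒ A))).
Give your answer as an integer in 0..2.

Take A = 1:
A ⇔ A = 1 ⇔ 1 = 1
¬(A ⇔ A) = ¬1 = 1
¬A = ¬1 = 1
A ⇔ A = 1 ⇔ 1 = 1
¬A ⇒ (A ⇔ A) = 1 ⇒ 1 = 1
¬(A ⇔ A) ⇔ (¬A ⇒ (A ⇔ A)) = 1 ⇔ 1 = 1
¬(¬(A ⇔ A) ⇔ (¬A ⇒ (A ⇔ A))) = ¬1 = 1
A ⇔ A = 1 ⇔ 1 = 1
A ⇒ (A ⇔ A) = 1 ⇒ 1 = 1
A ⇔ A = 1 ⇔ 1 = 1
(A ⇒ (A ⇔ A)) ⇒ (A ⇔ A) = 1 ⇒ 1 = 1
A ⇔ A = 1 ⇔ 1 = 1
A ⇔ (A ⇔ A) = 1 ⇔ 1 = 1
A ⇒ A = 1 ⇒ 1 = 1
(A ⇔ (A ⇔ A)) ⇒ (A ⇒ A) = 1 ⇒ 1 = 1
((A ⇒ (A ⇔ A)) ⇒ (A ⇔ A)) ⇒ ((A ⇔ (A ⇔ A)) ⇒ (A ⇒ A)) = 1 ⇒ 1 = 1
¬(¬(A ⇔ A) ⇔ (¬A ⇒ (A ⇔ A))) ⇔ (((A ⇒ (A ⇔ A)) ⇒ (A ⇔ A)) ⇒ ((A ⇔ (A ⇔ A)) ⇒ (A ⇒ A))) = 1 ⇔ 1 = 1
No assignment yields a value below 1, so this is the minimum.

1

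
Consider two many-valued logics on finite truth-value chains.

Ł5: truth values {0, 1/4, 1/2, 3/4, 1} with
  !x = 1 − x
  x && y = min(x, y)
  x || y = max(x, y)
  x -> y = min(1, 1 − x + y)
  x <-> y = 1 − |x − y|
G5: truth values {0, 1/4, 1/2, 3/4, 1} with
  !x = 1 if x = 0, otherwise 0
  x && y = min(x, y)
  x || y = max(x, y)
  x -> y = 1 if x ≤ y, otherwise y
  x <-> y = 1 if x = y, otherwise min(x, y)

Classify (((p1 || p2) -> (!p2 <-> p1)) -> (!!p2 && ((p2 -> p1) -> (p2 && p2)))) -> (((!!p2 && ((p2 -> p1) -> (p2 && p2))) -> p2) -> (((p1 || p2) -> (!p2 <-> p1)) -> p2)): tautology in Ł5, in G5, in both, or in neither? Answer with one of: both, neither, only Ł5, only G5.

both

In Ł5: every assignment gives 1 — tautology.
In G5: every assignment gives 1 — tautology.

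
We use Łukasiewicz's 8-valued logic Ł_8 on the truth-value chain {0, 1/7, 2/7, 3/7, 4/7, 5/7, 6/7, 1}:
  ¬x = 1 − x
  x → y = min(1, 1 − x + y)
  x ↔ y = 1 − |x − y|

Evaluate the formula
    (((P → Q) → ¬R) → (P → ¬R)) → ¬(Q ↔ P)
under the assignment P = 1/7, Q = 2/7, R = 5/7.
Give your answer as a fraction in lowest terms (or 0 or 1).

1/7

P → Q = 1/7 → 2/7 = 1
¬R = ¬5/7 = 2/7
(P → Q) → ¬R = 1 → 2/7 = 2/7
¬R = ¬5/7 = 2/7
P → ¬R = 1/7 → 2/7 = 1
((P → Q) → ¬R) → (P → ¬R) = 2/7 → 1 = 1
Q ↔ P = 2/7 ↔ 1/7 = 6/7
¬(Q ↔ P) = ¬6/7 = 1/7
(((P → Q) → ¬R) → (P → ¬R)) → ¬(Q ↔ P) = 1 → 1/7 = 1/7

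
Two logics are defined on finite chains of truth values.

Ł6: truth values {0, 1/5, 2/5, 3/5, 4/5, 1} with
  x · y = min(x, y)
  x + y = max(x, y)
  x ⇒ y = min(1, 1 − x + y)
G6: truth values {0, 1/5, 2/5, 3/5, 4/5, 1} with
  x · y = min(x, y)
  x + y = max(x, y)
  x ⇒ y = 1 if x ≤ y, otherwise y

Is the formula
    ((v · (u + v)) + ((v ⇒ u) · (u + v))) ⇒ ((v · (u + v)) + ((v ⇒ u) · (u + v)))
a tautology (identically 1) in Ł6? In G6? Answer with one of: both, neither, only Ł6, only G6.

both

In Ł6: every assignment gives 1 — tautology.
In G6: every assignment gives 1 — tautology.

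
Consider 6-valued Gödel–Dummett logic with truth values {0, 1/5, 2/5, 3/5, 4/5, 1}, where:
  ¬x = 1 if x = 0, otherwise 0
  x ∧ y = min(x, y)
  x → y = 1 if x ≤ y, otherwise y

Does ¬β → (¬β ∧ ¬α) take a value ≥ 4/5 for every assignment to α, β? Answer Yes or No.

Counterexample: take α = 1/5, β = 0.
¬β = ¬0 = 1
¬α = ¬1/5 = 0
¬β ∧ ¬α = 1 ∧ 0 = 0
¬β → (¬β ∧ ¬α) = 1 → 0 = 0
This gives 0, which is below 4/5.

No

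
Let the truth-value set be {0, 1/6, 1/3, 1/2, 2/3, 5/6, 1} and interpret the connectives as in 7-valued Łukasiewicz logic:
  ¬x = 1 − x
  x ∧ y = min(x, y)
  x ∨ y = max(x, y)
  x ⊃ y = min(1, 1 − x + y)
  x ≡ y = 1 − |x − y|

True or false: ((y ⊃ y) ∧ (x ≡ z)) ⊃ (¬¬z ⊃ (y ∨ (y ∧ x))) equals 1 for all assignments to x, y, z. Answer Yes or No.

Counterexample: take x = 1/6, y = 0, z = 1/6.
y ⊃ y = 0 ⊃ 0 = 1
x ≡ z = 1/6 ≡ 1/6 = 1
(y ⊃ y) ∧ (x ≡ z) = 1 ∧ 1 = 1
¬z = ¬1/6 = 5/6
¬¬z = ¬5/6 = 1/6
y ∧ x = 0 ∧ 1/6 = 0
y ∨ (y ∧ x) = 0 ∨ 0 = 0
¬¬z ⊃ (y ∨ (y ∧ x)) = 1/6 ⊃ 0 = 5/6
((y ⊃ y) ∧ (x ≡ z)) ⊃ (¬¬z ⊃ (y ∨ (y ∧ x))) = 1 ⊃ 5/6 = 5/6
This gives 5/6 ≠ 1.

No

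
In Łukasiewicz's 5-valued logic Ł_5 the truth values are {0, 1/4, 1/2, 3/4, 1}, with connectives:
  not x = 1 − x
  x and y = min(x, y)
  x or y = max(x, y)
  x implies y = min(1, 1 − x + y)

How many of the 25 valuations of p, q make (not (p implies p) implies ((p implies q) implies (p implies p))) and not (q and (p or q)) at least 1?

5

value 1: 5 assignments (counts)
value 3/4: 5 assignments
value 1/2: 5 assignments
value 1/4: 5 assignments
value 0: 5 assignments
So 5 of the 25 assignments meet the threshold.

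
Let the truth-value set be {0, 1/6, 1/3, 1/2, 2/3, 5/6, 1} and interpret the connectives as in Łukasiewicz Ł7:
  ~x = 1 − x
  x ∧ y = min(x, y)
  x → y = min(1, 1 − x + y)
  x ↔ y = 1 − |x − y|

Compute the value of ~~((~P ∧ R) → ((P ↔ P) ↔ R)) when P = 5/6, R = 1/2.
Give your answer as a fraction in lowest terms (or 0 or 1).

1

~P = ~5/6 = 1/6
~P ∧ R = 1/6 ∧ 1/2 = 1/6
P ↔ P = 5/6 ↔ 5/6 = 1
(P ↔ P) ↔ R = 1 ↔ 1/2 = 1/2
(~P ∧ R) → ((P ↔ P) ↔ R) = 1/6 → 1/2 = 1
~((~P ∧ R) → ((P ↔ P) ↔ R)) = ~1 = 0
~~((~P ∧ R) → ((P ↔ P) ↔ R)) = ~0 = 1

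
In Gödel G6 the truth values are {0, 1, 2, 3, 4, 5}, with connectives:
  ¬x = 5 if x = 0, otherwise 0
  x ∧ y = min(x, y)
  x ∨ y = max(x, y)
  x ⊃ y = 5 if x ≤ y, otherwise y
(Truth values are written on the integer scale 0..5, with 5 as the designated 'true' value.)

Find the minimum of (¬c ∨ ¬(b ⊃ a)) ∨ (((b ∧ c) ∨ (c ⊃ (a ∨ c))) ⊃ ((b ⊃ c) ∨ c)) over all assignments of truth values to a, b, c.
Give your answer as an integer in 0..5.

Take a = 1, b = 2, c = 1:
¬c = ¬1 = 0
b ⊃ a = 2 ⊃ 1 = 1
¬(b ⊃ a) = ¬1 = 0
¬c ∨ ¬(b ⊃ a) = 0 ∨ 0 = 0
b ∧ c = 2 ∧ 1 = 1
a ∨ c = 1 ∨ 1 = 1
c ⊃ (a ∨ c) = 1 ⊃ 1 = 5
(b ∧ c) ∨ (c ⊃ (a ∨ c)) = 1 ∨ 5 = 5
b ⊃ c = 2 ⊃ 1 = 1
(b ⊃ c) ∨ c = 1 ∨ 1 = 1
((b ∧ c) ∨ (c ⊃ (a ∨ c))) ⊃ ((b ⊃ c) ∨ c) = 5 ⊃ 1 = 1
(¬c ∨ ¬(b ⊃ a)) ∨ (((b ∧ c) ∨ (c ⊃ (a ∨ c))) ⊃ ((b ⊃ c) ∨ c)) = 0 ∨ 1 = 1
No assignment yields a value below 1, so this is the minimum.

1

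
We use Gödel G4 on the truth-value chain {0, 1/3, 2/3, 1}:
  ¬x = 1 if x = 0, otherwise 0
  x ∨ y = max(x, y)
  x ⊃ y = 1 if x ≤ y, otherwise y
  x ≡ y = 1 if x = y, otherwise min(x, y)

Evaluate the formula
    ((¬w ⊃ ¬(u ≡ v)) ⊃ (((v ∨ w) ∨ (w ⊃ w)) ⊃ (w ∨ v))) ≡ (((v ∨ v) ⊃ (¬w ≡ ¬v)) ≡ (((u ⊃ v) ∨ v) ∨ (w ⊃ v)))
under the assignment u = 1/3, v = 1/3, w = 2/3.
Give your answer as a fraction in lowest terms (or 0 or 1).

¬w = ¬2/3 = 0
u ≡ v = 1/3 ≡ 1/3 = 1
¬(u ≡ v) = ¬1 = 0
¬w ⊃ ¬(u ≡ v) = 0 ⊃ 0 = 1
v ∨ w = 1/3 ∨ 2/3 = 2/3
w ⊃ w = 2/3 ⊃ 2/3 = 1
(v ∨ w) ∨ (w ⊃ w) = 2/3 ∨ 1 = 1
w ∨ v = 2/3 ∨ 1/3 = 2/3
((v ∨ w) ∨ (w ⊃ w)) ⊃ (w ∨ v) = 1 ⊃ 2/3 = 2/3
(¬w ⊃ ¬(u ≡ v)) ⊃ (((v ∨ w) ∨ (w ⊃ w)) ⊃ (w ∨ v)) = 1 ⊃ 2/3 = 2/3
v ∨ v = 1/3 ∨ 1/3 = 1/3
¬w = ¬2/3 = 0
¬v = ¬1/3 = 0
¬w ≡ ¬v = 0 ≡ 0 = 1
(v ∨ v) ⊃ (¬w ≡ ¬v) = 1/3 ⊃ 1 = 1
u ⊃ v = 1/3 ⊃ 1/3 = 1
(u ⊃ v) ∨ v = 1 ∨ 1/3 = 1
w ⊃ v = 2/3 ⊃ 1/3 = 1/3
((u ⊃ v) ∨ v) ∨ (w ⊃ v) = 1 ∨ 1/3 = 1
((v ∨ v) ⊃ (¬w ≡ ¬v)) ≡ (((u ⊃ v) ∨ v) ∨ (w ⊃ v)) = 1 ≡ 1 = 1
((¬w ⊃ ¬(u ≡ v)) ⊃ (((v ∨ w) ∨ (w ⊃ w)) ⊃ (w ∨ v))) ≡ (((v ∨ v) ⊃ (¬w ≡ ¬v)) ≡ (((u ⊃ v) ∨ v) ∨ (w ⊃ v))) = 2/3 ≡ 1 = 2/3

2/3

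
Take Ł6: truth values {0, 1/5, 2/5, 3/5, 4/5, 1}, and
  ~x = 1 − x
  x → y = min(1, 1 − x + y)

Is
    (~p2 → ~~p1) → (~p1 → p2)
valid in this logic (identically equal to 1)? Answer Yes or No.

At p1 = 2/5, p2 = 3/5, for instance:
~p2 = ~3/5 = 2/5
~p1 = ~2/5 = 3/5
~~p1 = ~3/5 = 2/5
~p2 → ~~p1 = 2/5 → 2/5 = 1
~p1 → p2 = 3/5 → 3/5 = 1
(~p2 → ~~p1) → (~p1 → p2) = 1 → 1 = 1
and checking the remaining 35 assignments likewise gives ≥ 1 in every case.

Yes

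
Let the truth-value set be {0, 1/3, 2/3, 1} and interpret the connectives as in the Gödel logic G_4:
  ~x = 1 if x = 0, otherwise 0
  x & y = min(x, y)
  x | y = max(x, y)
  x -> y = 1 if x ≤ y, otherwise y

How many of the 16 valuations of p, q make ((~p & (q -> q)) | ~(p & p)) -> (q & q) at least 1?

p = 0, q = 0 ↦ 0  <
p = 0, q = 1/3 ↦ 1/3  <
p = 0, q = 2/3 ↦ 2/3  <
p = 0, q = 1 ↦ 1  ≥
p = 1/3, q = 0 ↦ 1  ≥
p = 1/3, q = 1/3 ↦ 1  ≥
p = 1/3, q = 2/3 ↦ 1  ≥
p = 1/3, q = 1 ↦ 1  ≥
p = 2/3, q = 0 ↦ 1  ≥
p = 2/3, q = 1/3 ↦ 1  ≥
p = 2/3, q = 2/3 ↦ 1  ≥
p = 2/3, q = 1 ↦ 1  ≥
p = 1, q = 0 ↦ 1  ≥
p = 1, q = 1/3 ↦ 1  ≥
p = 1, q = 2/3 ↦ 1  ≥
p = 1, q = 1 ↦ 1  ≥
So 13 of the 16 assignments meet the threshold.

13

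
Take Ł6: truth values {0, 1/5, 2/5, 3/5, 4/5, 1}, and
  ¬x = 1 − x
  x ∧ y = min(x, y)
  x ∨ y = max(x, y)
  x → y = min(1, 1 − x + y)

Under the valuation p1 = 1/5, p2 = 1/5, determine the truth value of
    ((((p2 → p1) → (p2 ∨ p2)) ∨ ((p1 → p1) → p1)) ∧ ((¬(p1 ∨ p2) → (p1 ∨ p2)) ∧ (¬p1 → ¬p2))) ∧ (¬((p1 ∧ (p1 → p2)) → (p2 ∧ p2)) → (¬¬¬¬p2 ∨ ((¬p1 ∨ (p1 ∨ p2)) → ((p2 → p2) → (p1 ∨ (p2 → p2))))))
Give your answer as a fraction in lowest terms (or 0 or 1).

1/5

p2 → p1 = 1/5 → 1/5 = 1
p2 ∨ p2 = 1/5 ∨ 1/5 = 1/5
(p2 → p1) → (p2 ∨ p2) = 1 → 1/5 = 1/5
p1 → p1 = 1/5 → 1/5 = 1
(p1 → p1) → p1 = 1 → 1/5 = 1/5
((p2 → p1) → (p2 ∨ p2)) ∨ ((p1 → p1) → p1) = 1/5 ∨ 1/5 = 1/5
p1 ∨ p2 = 1/5 ∨ 1/5 = 1/5
¬(p1 ∨ p2) = ¬1/5 = 4/5
p1 ∨ p2 = 1/5 ∨ 1/5 = 1/5
¬(p1 ∨ p2) → (p1 ∨ p2) = 4/5 → 1/5 = 2/5
¬p1 = ¬1/5 = 4/5
¬p2 = ¬1/5 = 4/5
¬p1 → ¬p2 = 4/5 → 4/5 = 1
(¬(p1 ∨ p2) → (p1 ∨ p2)) ∧ (¬p1 → ¬p2) = 2/5 ∧ 1 = 2/5
(((p2 → p1) → (p2 ∨ p2)) ∨ ((p1 → p1) → p1)) ∧ ((¬(p1 ∨ p2) → (p1 ∨ p2)) ∧ (¬p1 → ¬p2)) = 1/5 ∧ 2/5 = 1/5
p1 → p2 = 1/5 → 1/5 = 1
p1 ∧ (p1 → p2) = 1/5 ∧ 1 = 1/5
p2 ∧ p2 = 1/5 ∧ 1/5 = 1/5
(p1 ∧ (p1 → p2)) → (p2 ∧ p2) = 1/5 → 1/5 = 1
¬((p1 ∧ (p1 → p2)) → (p2 ∧ p2)) = ¬1 = 0
¬p2 = ¬1/5 = 4/5
¬¬p2 = ¬4/5 = 1/5
¬¬¬p2 = ¬1/5 = 4/5
¬¬¬¬p2 = ¬4/5 = 1/5
¬p1 = ¬1/5 = 4/5
p1 ∨ p2 = 1/5 ∨ 1/5 = 1/5
¬p1 ∨ (p1 ∨ p2) = 4/5 ∨ 1/5 = 4/5
p2 → p2 = 1/5 → 1/5 = 1
p2 → p2 = 1/5 → 1/5 = 1
p1 ∨ (p2 → p2) = 1/5 ∨ 1 = 1
(p2 → p2) → (p1 ∨ (p2 → p2)) = 1 → 1 = 1
(¬p1 ∨ (p1 ∨ p2)) → ((p2 → p2) → (p1 ∨ (p2 → p2))) = 4/5 → 1 = 1
¬¬¬¬p2 ∨ ((¬p1 ∨ (p1 ∨ p2)) → ((p2 → p2) → (p1 ∨ (p2 → p2)))) = 1/5 ∨ 1 = 1
¬((p1 ∧ (p1 → p2)) → (p2 ∧ p2)) → (¬¬¬¬p2 ∨ ((¬p1 ∨ (p1 ∨ p2)) → ((p2 → p2) → (p1 ∨ (p2 → p2))))) = 0 → 1 = 1
((((p2 → p1) → (p2 ∨ p2)) ∨ ((p1 → p1) → p1)) ∧ ((¬(p1 ∨ p2) → (p1 ∨ p2)) ∧ (¬p1 → ¬p2))) ∧ (¬((p1 ∧ (p1 → p2)) → (p2 ∧ p2)) → (¬¬¬¬p2 ∨ ((¬p1 ∨ (p1 ∨ p2)) → ((p2 → p2) → (p1 ∨ (p2 → p2)))))) = 1/5 ∧ 1 = 1/5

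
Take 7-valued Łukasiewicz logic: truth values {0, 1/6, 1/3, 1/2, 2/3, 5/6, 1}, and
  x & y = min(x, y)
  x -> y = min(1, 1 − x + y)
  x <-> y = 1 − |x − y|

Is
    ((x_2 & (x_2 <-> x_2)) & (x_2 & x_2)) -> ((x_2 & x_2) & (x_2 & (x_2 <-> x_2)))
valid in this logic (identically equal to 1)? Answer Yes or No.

x_2 = 0 ↦ 1
x_2 = 1/6 ↦ 1
x_2 = 1/3 ↦ 1
x_2 = 1/2 ↦ 1
x_2 = 2/3 ↦ 1
x_2 = 5/6 ↦ 1
x_2 = 1 ↦ 1
Every assignment gives a value ≥ 1.

Yes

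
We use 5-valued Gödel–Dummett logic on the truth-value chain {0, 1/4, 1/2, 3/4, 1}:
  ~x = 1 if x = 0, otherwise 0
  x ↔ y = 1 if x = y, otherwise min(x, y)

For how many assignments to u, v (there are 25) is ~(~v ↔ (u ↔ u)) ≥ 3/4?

value 1: 20 assignments (counts)
value 0: 5 assignments
So 20 of the 25 assignments meet the threshold.

20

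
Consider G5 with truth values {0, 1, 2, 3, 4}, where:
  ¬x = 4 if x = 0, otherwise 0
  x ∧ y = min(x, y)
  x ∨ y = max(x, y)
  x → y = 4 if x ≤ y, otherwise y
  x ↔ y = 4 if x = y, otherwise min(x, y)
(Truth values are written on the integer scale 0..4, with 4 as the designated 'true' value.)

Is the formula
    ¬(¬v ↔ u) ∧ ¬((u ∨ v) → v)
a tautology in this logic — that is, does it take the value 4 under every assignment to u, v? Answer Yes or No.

Counterexample: take u = 0, v = 0.
¬v = ¬0 = 4
¬v ↔ u = 4 ↔ 0 = 0
¬(¬v ↔ u) = ¬0 = 4
u ∨ v = 0 ∨ 0 = 0
(u ∨ v) → v = 0 → 0 = 4
¬((u ∨ v) → v) = ¬4 = 0
¬(¬v ↔ u) ∧ ¬((u ∨ v) → v) = 4 ∧ 0 = 0
This gives 0 ≠ 4.

No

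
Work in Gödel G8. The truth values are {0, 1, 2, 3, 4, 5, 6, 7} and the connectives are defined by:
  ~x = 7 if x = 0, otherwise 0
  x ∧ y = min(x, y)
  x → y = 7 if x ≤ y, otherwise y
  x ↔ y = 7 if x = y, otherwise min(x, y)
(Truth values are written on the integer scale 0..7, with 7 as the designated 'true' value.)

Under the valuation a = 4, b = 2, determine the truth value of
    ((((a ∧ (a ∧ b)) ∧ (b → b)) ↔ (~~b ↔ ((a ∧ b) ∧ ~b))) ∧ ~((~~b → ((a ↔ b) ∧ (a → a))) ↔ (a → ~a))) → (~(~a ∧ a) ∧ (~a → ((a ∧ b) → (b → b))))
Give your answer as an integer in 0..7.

a ∧ b = 4 ∧ 2 = 2
a ∧ (a ∧ b) = 4 ∧ 2 = 2
b → b = 2 → 2 = 7
(a ∧ (a ∧ b)) ∧ (b → b) = 2 ∧ 7 = 2
~b = ~2 = 0
~~b = ~0 = 7
a ∧ b = 4 ∧ 2 = 2
~b = ~2 = 0
(a ∧ b) ∧ ~b = 2 ∧ 0 = 0
~~b ↔ ((a ∧ b) ∧ ~b) = 7 ↔ 0 = 0
((a ∧ (a ∧ b)) ∧ (b → b)) ↔ (~~b ↔ ((a ∧ b) ∧ ~b)) = 2 ↔ 0 = 0
~b = ~2 = 0
~~b = ~0 = 7
a ↔ b = 4 ↔ 2 = 2
a → a = 4 → 4 = 7
(a ↔ b) ∧ (a → a) = 2 ∧ 7 = 2
~~b → ((a ↔ b) ∧ (a → a)) = 7 → 2 = 2
~a = ~4 = 0
a → ~a = 4 → 0 = 0
(~~b → ((a ↔ b) ∧ (a → a))) ↔ (a → ~a) = 2 ↔ 0 = 0
~((~~b → ((a ↔ b) ∧ (a → a))) ↔ (a → ~a)) = ~0 = 7
(((a ∧ (a ∧ b)) ∧ (b → b)) ↔ (~~b ↔ ((a ∧ b) ∧ ~b))) ∧ ~((~~b → ((a ↔ b) ∧ (a → a))) ↔ (a → ~a)) = 0 ∧ 7 = 0
~a = ~4 = 0
~a ∧ a = 0 ∧ 4 = 0
~(~a ∧ a) = ~0 = 7
~a = ~4 = 0
a ∧ b = 4 ∧ 2 = 2
b → b = 2 → 2 = 7
(a ∧ b) → (b → b) = 2 → 7 = 7
~a → ((a ∧ b) → (b → b)) = 0 → 7 = 7
~(~a ∧ a) ∧ (~a → ((a ∧ b) → (b → b))) = 7 ∧ 7 = 7
((((a ∧ (a ∧ b)) ∧ (b → b)) ↔ (~~b ↔ ((a ∧ b) ∧ ~b))) ∧ ~((~~b → ((a ↔ b) ∧ (a → a))) ↔ (a → ~a))) → (~(~a ∧ a) ∧ (~a → ((a ∧ b) → (b → b)))) = 0 → 7 = 7

7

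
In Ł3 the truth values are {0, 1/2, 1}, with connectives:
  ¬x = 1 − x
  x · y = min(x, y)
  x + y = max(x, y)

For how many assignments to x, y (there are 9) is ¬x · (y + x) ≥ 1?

x = 0, y = 0 ↦ 0  <
x = 0, y = 1/2 ↦ 1/2  <
x = 0, y = 1 ↦ 1  ≥
x = 1/2, y = 0 ↦ 1/2  <
x = 1/2, y = 1/2 ↦ 1/2  <
x = 1/2, y = 1 ↦ 1/2  <
x = 1, y = 0 ↦ 0  <
x = 1, y = 1/2 ↦ 0  <
x = 1, y = 1 ↦ 0  <
So 1 of the 9 assignments meets the threshold.

1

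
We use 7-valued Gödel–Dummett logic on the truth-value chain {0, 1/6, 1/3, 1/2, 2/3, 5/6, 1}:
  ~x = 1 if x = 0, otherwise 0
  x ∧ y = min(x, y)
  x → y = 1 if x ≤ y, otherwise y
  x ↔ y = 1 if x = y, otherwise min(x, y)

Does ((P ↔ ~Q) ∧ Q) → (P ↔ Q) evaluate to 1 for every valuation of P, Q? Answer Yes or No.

No

Counterexample: take P = 0, Q = 1/6.
~Q = ~1/6 = 0
P ↔ ~Q = 0 ↔ 0 = 1
(P ↔ ~Q) ∧ Q = 1 ∧ 1/6 = 1/6
P ↔ Q = 0 ↔ 1/6 = 0
((P ↔ ~Q) ∧ Q) → (P ↔ Q) = 1/6 → 0 = 0
This gives 0 ≠ 1.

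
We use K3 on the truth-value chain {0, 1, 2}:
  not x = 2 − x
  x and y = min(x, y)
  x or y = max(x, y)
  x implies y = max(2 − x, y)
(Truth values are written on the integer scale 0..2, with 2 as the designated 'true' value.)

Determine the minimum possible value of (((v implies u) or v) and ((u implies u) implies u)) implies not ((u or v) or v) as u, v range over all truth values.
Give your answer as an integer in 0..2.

0

Take u = 2, v = 0:
v implies u = 0 implies 2 = 2
(v implies u) or v = 2 or 0 = 2
u implies u = 2 implies 2 = 2
(u implies u) implies u = 2 implies 2 = 2
((v implies u) or v) and ((u implies u) implies u) = 2 and 2 = 2
u or v = 2 or 0 = 2
(u or v) or v = 2 or 0 = 2
not ((u or v) or v) = not 2 = 0
(((v implies u) or v) and ((u implies u) implies u)) implies not ((u or v) or v) = 2 implies 0 = 0
No assignment yields a value below 0, so this is the minimum.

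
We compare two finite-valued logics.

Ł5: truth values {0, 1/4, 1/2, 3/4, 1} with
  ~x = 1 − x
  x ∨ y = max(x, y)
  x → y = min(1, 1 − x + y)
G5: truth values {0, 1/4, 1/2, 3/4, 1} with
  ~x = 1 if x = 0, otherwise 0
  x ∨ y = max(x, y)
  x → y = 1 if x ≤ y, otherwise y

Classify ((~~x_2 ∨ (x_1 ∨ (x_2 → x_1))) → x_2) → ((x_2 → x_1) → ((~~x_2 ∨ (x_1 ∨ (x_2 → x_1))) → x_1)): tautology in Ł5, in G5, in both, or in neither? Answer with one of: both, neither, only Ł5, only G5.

In Ł5: every assignment gives 1 — tautology.
In G5: every assignment gives 1 — tautology.

both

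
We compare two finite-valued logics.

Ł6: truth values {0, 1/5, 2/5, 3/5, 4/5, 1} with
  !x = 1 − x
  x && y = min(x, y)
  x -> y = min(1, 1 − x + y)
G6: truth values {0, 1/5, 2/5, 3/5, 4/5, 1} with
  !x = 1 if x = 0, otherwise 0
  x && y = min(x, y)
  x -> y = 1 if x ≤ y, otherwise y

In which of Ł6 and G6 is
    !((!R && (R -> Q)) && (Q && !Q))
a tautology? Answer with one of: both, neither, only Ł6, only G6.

only G6

In Ł6: at Q = 1/5, R = 0 the value is 4/5 — not a tautology.
In G6: every assignment gives 1 — tautology.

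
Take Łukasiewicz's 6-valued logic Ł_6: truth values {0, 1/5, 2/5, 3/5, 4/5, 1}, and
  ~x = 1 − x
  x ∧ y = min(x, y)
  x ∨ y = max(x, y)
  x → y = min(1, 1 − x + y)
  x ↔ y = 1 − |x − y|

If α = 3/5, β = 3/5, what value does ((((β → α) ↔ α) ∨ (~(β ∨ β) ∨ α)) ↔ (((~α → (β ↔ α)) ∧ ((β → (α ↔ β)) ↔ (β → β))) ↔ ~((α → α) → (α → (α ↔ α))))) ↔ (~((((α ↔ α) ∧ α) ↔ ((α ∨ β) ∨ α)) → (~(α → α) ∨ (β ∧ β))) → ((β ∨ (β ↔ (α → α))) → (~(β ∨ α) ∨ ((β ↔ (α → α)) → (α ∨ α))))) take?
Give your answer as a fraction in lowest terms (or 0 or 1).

2/5

β → α = 3/5 → 3/5 = 1
(β → α) ↔ α = 1 ↔ 3/5 = 3/5
β ∨ β = 3/5 ∨ 3/5 = 3/5
~(β ∨ β) = ~3/5 = 2/5
~(β ∨ β) ∨ α = 2/5 ∨ 3/5 = 3/5
((β → α) ↔ α) ∨ (~(β ∨ β) ∨ α) = 3/5 ∨ 3/5 = 3/5
~α = ~3/5 = 2/5
β ↔ α = 3/5 ↔ 3/5 = 1
~α → (β ↔ α) = 2/5 → 1 = 1
α ↔ β = 3/5 ↔ 3/5 = 1
β → (α ↔ β) = 3/5 → 1 = 1
β → β = 3/5 → 3/5 = 1
(β → (α ↔ β)) ↔ (β → β) = 1 ↔ 1 = 1
(~α → (β ↔ α)) ∧ ((β → (α ↔ β)) ↔ (β → β)) = 1 ∧ 1 = 1
α → α = 3/5 → 3/5 = 1
α ↔ α = 3/5 ↔ 3/5 = 1
α → (α ↔ α) = 3/5 → 1 = 1
(α → α) → (α → (α ↔ α)) = 1 → 1 = 1
~((α → α) → (α → (α ↔ α))) = ~1 = 0
((~α → (β ↔ α)) ∧ ((β → (α ↔ β)) ↔ (β → β))) ↔ ~((α → α) → (α → (α ↔ α))) = 1 ↔ 0 = 0
(((β → α) ↔ α) ∨ (~(β ∨ β) ∨ α)) ↔ (((~α → (β ↔ α)) ∧ ((β → (α ↔ β)) ↔ (β → β))) ↔ ~((α → α) → (α → (α ↔ α)))) = 3/5 ↔ 0 = 2/5
α ↔ α = 3/5 ↔ 3/5 = 1
(α ↔ α) ∧ α = 1 ∧ 3/5 = 3/5
α ∨ β = 3/5 ∨ 3/5 = 3/5
(α ∨ β) ∨ α = 3/5 ∨ 3/5 = 3/5
((α ↔ α) ∧ α) ↔ ((α ∨ β) ∨ α) = 3/5 ↔ 3/5 = 1
α → α = 3/5 → 3/5 = 1
~(α → α) = ~1 = 0
β ∧ β = 3/5 ∧ 3/5 = 3/5
~(α → α) ∨ (β ∧ β) = 0 ∨ 3/5 = 3/5
(((α ↔ α) ∧ α) ↔ ((α ∨ β) ∨ α)) → (~(α → α) ∨ (β ∧ β)) = 1 → 3/5 = 3/5
~((((α ↔ α) ∧ α) ↔ ((α ∨ β) ∨ α)) → (~(α → α) ∨ (β ∧ β))) = ~3/5 = 2/5
α → α = 3/5 → 3/5 = 1
β ↔ (α → α) = 3/5 ↔ 1 = 3/5
β ∨ (β ↔ (α → α)) = 3/5 ∨ 3/5 = 3/5
β ∨ α = 3/5 ∨ 3/5 = 3/5
~(β ∨ α) = ~3/5 = 2/5
α → α = 3/5 → 3/5 = 1
β ↔ (α → α) = 3/5 ↔ 1 = 3/5
α ∨ α = 3/5 ∨ 3/5 = 3/5
(β ↔ (α → α)) → (α ∨ α) = 3/5 → 3/5 = 1
~(β ∨ α) ∨ ((β ↔ (α → α)) → (α ∨ α)) = 2/5 ∨ 1 = 1
(β ∨ (β ↔ (α → α))) → (~(β ∨ α) ∨ ((β ↔ (α → α)) → (α ∨ α))) = 3/5 → 1 = 1
~((((α ↔ α) ∧ α) ↔ ((α ∨ β) ∨ α)) → (~(α → α) ∨ (β ∧ β))) → ((β ∨ (β ↔ (α → α))) → (~(β ∨ α) ∨ ((β ↔ (α → α)) → (α ∨ α)))) = 2/5 → 1 = 1
((((β → α) ↔ α) ∨ (~(β ∨ β) ∨ α)) ↔ (((~α → (β ↔ α)) ∧ ((β → (α ↔ β)) ↔ (β → β))) ↔ ~((α → α) → (α → (α ↔ α))))) ↔ (~((((α ↔ α) ∧ α) ↔ ((α ∨ β) ∨ α)) → (~(α → α) ∨ (β ∧ β))) → ((β ∨ (β ↔ (α → α))) → (~(β ∨ α) ∨ ((β ↔ (α → α)) → (α ∨ α))))) = 2/5 ↔ 1 = 2/5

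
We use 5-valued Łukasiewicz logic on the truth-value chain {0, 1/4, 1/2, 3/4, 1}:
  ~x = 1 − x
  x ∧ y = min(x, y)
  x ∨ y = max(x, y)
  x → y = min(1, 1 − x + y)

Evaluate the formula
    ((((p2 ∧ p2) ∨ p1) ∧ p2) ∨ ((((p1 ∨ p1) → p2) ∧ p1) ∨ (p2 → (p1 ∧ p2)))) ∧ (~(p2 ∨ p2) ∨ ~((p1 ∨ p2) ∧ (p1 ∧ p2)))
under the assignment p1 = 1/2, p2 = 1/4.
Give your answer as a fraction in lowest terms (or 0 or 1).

3/4

p2 ∧ p2 = 1/4 ∧ 1/4 = 1/4
(p2 ∧ p2) ∨ p1 = 1/4 ∨ 1/2 = 1/2
((p2 ∧ p2) ∨ p1) ∧ p2 = 1/2 ∧ 1/4 = 1/4
p1 ∨ p1 = 1/2 ∨ 1/2 = 1/2
(p1 ∨ p1) → p2 = 1/2 → 1/4 = 3/4
((p1 ∨ p1) → p2) ∧ p1 = 3/4 ∧ 1/2 = 1/2
p1 ∧ p2 = 1/2 ∧ 1/4 = 1/4
p2 → (p1 ∧ p2) = 1/4 → 1/4 = 1
(((p1 ∨ p1) → p2) ∧ p1) ∨ (p2 → (p1 ∧ p2)) = 1/2 ∨ 1 = 1
(((p2 ∧ p2) ∨ p1) ∧ p2) ∨ ((((p1 ∨ p1) → p2) ∧ p1) ∨ (p2 → (p1 ∧ p2))) = 1/4 ∨ 1 = 1
p2 ∨ p2 = 1/4 ∨ 1/4 = 1/4
~(p2 ∨ p2) = ~1/4 = 3/4
p1 ∨ p2 = 1/2 ∨ 1/4 = 1/2
p1 ∧ p2 = 1/2 ∧ 1/4 = 1/4
(p1 ∨ p2) ∧ (p1 ∧ p2) = 1/2 ∧ 1/4 = 1/4
~((p1 ∨ p2) ∧ (p1 ∧ p2)) = ~1/4 = 3/4
~(p2 ∨ p2) ∨ ~((p1 ∨ p2) ∧ (p1 ∧ p2)) = 3/4 ∨ 3/4 = 3/4
((((p2 ∧ p2) ∨ p1) ∧ p2) ∨ ((((p1 ∨ p1) → p2) ∧ p1) ∨ (p2 → (p1 ∧ p2)))) ∧ (~(p2 ∨ p2) ∨ ~((p1 ∨ p2) ∧ (p1 ∧ p2))) = 1 ∧ 3/4 = 3/4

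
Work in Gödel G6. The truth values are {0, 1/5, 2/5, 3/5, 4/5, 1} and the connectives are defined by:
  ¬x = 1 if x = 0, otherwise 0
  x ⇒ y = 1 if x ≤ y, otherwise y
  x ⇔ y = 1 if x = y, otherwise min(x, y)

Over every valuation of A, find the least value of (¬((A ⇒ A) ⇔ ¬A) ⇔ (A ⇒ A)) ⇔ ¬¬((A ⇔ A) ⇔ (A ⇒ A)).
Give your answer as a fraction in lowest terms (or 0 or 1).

0

Take A = 0:
A ⇒ A = 0 ⇒ 0 = 1
¬A = ¬0 = 1
(A ⇒ A) ⇔ ¬A = 1 ⇔ 1 = 1
¬((A ⇒ A) ⇔ ¬A) = ¬1 = 0
A ⇒ A = 0 ⇒ 0 = 1
¬((A ⇒ A) ⇔ ¬A) ⇔ (A ⇒ A) = 0 ⇔ 1 = 0
A ⇔ A = 0 ⇔ 0 = 1
A ⇒ A = 0 ⇒ 0 = 1
(A ⇔ A) ⇔ (A ⇒ A) = 1 ⇔ 1 = 1
¬((A ⇔ A) ⇔ (A ⇒ A)) = ¬1 = 0
¬¬((A ⇔ A) ⇔ (A ⇒ A)) = ¬0 = 1
(¬((A ⇒ A) ⇔ ¬A) ⇔ (A ⇒ A)) ⇔ ¬¬((A ⇔ A) ⇔ (A ⇒ A)) = 0 ⇔ 1 = 0
No assignment yields a value below 0, so this is the minimum.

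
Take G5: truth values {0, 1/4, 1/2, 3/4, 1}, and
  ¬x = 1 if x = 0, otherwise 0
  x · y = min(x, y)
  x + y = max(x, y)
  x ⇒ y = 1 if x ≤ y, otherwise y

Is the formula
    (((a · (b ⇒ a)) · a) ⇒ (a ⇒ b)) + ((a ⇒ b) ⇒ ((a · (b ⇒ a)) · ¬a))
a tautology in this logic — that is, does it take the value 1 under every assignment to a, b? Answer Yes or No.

No

Counterexample: take a = 1/2, b = 1/4.
b ⇒ a = 1/4 ⇒ 1/2 = 1
a · (b ⇒ a) = 1/2 · 1 = 1/2
(a · (b ⇒ a)) · a = 1/2 · 1/2 = 1/2
a ⇒ b = 1/2 ⇒ 1/4 = 1/4
((a · (b ⇒ a)) · a) ⇒ (a ⇒ b) = 1/2 ⇒ 1/4 = 1/4
a ⇒ b = 1/2 ⇒ 1/4 = 1/4
b ⇒ a = 1/4 ⇒ 1/2 = 1
a · (b ⇒ a) = 1/2 · 1 = 1/2
¬a = ¬1/2 = 0
(a · (b ⇒ a)) · ¬a = 1/2 · 0 = 0
(a ⇒ b) ⇒ ((a · (b ⇒ a)) · ¬a) = 1/4 ⇒ 0 = 0
(((a · (b ⇒ a)) · a) ⇒ (a ⇒ b)) + ((a ⇒ b) ⇒ ((a · (b ⇒ a)) · ¬a)) = 1/4 + 0 = 1/4
This gives 1/4 ≠ 1.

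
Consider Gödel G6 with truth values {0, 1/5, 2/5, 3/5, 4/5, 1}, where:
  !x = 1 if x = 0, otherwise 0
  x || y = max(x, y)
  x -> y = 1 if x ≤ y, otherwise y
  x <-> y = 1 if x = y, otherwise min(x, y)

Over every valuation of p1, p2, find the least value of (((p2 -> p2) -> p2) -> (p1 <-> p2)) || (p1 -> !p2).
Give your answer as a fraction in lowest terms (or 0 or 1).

1/5

Take p1 = 1/5, p2 = 2/5:
p2 -> p2 = 2/5 -> 2/5 = 1
(p2 -> p2) -> p2 = 1 -> 2/5 = 2/5
p1 <-> p2 = 1/5 <-> 2/5 = 1/5
((p2 -> p2) -> p2) -> (p1 <-> p2) = 2/5 -> 1/5 = 1/5
!p2 = !2/5 = 0
p1 -> !p2 = 1/5 -> 0 = 0
(((p2 -> p2) -> p2) -> (p1 <-> p2)) || (p1 -> !p2) = 1/5 || 0 = 1/5
No assignment yields a value below 1/5, so this is the minimum.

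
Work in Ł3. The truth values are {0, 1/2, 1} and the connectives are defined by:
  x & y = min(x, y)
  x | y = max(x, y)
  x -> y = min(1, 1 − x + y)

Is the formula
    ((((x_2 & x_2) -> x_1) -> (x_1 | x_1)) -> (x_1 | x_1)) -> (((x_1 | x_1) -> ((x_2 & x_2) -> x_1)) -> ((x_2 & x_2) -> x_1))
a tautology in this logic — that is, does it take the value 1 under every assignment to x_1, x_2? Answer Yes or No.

Yes

x_1 = 0, x_2 = 0 ↦ 1
x_1 = 0, x_2 = 1/2 ↦ 1
x_1 = 0, x_2 = 1 ↦ 1
x_1 = 1/2, x_2 = 0 ↦ 1
x_1 = 1/2, x_2 = 1/2 ↦ 1
x_1 = 1/2, x_2 = 1 ↦ 1
x_1 = 1, x_2 = 0 ↦ 1
x_1 = 1, x_2 = 1/2 ↦ 1
x_1 = 1, x_2 = 1 ↦ 1
Every assignment gives a value ≥ 1.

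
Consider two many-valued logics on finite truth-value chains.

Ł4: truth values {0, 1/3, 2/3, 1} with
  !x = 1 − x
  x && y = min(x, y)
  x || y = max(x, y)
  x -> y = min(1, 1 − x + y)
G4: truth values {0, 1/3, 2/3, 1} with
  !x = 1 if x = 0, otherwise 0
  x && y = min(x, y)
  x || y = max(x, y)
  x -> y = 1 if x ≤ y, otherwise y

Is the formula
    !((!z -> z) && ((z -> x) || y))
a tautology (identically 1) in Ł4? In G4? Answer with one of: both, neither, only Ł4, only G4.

In Ł4: at x = 0, y = 0, z = 1/3 the value is 1/3 — not a tautology.
In G4: at x = 0, y = 1/3, z = 1/3 the value is 0 — not a tautology.

neither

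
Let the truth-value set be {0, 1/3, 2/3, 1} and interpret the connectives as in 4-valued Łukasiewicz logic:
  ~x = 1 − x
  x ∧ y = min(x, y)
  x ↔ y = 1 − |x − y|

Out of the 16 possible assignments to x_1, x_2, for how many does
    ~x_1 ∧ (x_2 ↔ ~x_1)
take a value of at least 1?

x_1 = 0, x_2 = 0 ↦ 0  <
x_1 = 0, x_2 = 1/3 ↦ 1/3  <
x_1 = 0, x_2 = 2/3 ↦ 2/3  <
x_1 = 0, x_2 = 1 ↦ 1  ≥
x_1 = 1/3, x_2 = 0 ↦ 1/3  <
x_1 = 1/3, x_2 = 1/3 ↦ 2/3  <
x_1 = 1/3, x_2 = 2/3 ↦ 2/3  <
x_1 = 1/3, x_2 = 1 ↦ 2/3  <
x_1 = 2/3, x_2 = 0 ↦ 1/3  <
x_1 = 2/3, x_2 = 1/3 ↦ 1/3  <
x_1 = 2/3, x_2 = 2/3 ↦ 1/3  <
x_1 = 2/3, x_2 = 1 ↦ 1/3  <
x_1 = 1, x_2 = 0 ↦ 0  <
x_1 = 1, x_2 = 1/3 ↦ 0  <
x_1 = 1, x_2 = 2/3 ↦ 0  <
x_1 = 1, x_2 = 1 ↦ 0  <
So 1 of the 16 assignments meets the threshold.

1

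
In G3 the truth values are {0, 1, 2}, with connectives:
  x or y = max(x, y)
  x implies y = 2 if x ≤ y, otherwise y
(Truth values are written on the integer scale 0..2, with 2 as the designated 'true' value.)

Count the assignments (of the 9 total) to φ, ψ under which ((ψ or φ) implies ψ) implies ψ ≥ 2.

6

φ = 0, ψ = 0 ↦ 0  <
φ = 0, ψ = 1 ↦ 1  <
φ = 0, ψ = 2 ↦ 2  ≥
φ = 1, ψ = 0 ↦ 2  ≥
φ = 1, ψ = 1 ↦ 1  <
φ = 1, ψ = 2 ↦ 2  ≥
φ = 2, ψ = 0 ↦ 2  ≥
φ = 2, ψ = 1 ↦ 2  ≥
φ = 2, ψ = 2 ↦ 2  ≥
So 6 of the 9 assignments meet the threshold.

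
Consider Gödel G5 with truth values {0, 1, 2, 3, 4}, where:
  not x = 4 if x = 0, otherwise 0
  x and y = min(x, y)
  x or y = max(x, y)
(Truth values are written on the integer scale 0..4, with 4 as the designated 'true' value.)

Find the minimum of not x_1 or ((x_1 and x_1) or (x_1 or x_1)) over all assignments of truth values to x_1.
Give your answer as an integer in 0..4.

Take x_1 = 1:
not x_1 = not 1 = 0
x_1 and x_1 = 1 and 1 = 1
x_1 or x_1 = 1 or 1 = 1
(x_1 and x_1) or (x_1 or x_1) = 1 or 1 = 1
not x_1 or ((x_1 and x_1) or (x_1 or x_1)) = 0 or 1 = 1
No assignment yields a value below 1, so this is the minimum.

1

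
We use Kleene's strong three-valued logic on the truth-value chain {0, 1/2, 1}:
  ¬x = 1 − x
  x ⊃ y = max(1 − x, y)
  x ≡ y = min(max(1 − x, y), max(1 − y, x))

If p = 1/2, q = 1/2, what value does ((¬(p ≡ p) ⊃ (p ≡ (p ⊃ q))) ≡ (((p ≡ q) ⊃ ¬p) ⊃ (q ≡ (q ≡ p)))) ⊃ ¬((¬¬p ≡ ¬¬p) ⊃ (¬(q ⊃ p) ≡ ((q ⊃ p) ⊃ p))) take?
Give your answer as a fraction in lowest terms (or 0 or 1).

1/2

p ≡ p = 1/2 ≡ 1/2 = 1/2
¬(p ≡ p) = ¬1/2 = 1/2
p ⊃ q = 1/2 ⊃ 1/2 = 1/2
p ≡ (p ⊃ q) = 1/2 ≡ 1/2 = 1/2
¬(p ≡ p) ⊃ (p ≡ (p ⊃ q)) = 1/2 ⊃ 1/2 = 1/2
p ≡ q = 1/2 ≡ 1/2 = 1/2
¬p = ¬1/2 = 1/2
(p ≡ q) ⊃ ¬p = 1/2 ⊃ 1/2 = 1/2
q ≡ p = 1/2 ≡ 1/2 = 1/2
q ≡ (q ≡ p) = 1/2 ≡ 1/2 = 1/2
((p ≡ q) ⊃ ¬p) ⊃ (q ≡ (q ≡ p)) = 1/2 ⊃ 1/2 = 1/2
(¬(p ≡ p) ⊃ (p ≡ (p ⊃ q))) ≡ (((p ≡ q) ⊃ ¬p) ⊃ (q ≡ (q ≡ p))) = 1/2 ≡ 1/2 = 1/2
¬p = ¬1/2 = 1/2
¬¬p = ¬1/2 = 1/2
¬p = ¬1/2 = 1/2
¬¬p = ¬1/2 = 1/2
¬¬p ≡ ¬¬p = 1/2 ≡ 1/2 = 1/2
q ⊃ p = 1/2 ⊃ 1/2 = 1/2
¬(q ⊃ p) = ¬1/2 = 1/2
q ⊃ p = 1/2 ⊃ 1/2 = 1/2
(q ⊃ p) ⊃ p = 1/2 ⊃ 1/2 = 1/2
¬(q ⊃ p) ≡ ((q ⊃ p) ⊃ p) = 1/2 ≡ 1/2 = 1/2
(¬¬p ≡ ¬¬p) ⊃ (¬(q ⊃ p) ≡ ((q ⊃ p) ⊃ p)) = 1/2 ⊃ 1/2 = 1/2
¬((¬¬p ≡ ¬¬p) ⊃ (¬(q ⊃ p) ≡ ((q ⊃ p) ⊃ p))) = ¬1/2 = 1/2
((¬(p ≡ p) ⊃ (p ≡ (p ⊃ q))) ≡ (((p ≡ q) ⊃ ¬p) ⊃ (q ≡ (q ≡ p)))) ⊃ ¬((¬¬p ≡ ¬¬p) ⊃ (¬(q ⊃ p) ≡ ((q ⊃ p) ⊃ p))) = 1/2 ⊃ 1/2 = 1/2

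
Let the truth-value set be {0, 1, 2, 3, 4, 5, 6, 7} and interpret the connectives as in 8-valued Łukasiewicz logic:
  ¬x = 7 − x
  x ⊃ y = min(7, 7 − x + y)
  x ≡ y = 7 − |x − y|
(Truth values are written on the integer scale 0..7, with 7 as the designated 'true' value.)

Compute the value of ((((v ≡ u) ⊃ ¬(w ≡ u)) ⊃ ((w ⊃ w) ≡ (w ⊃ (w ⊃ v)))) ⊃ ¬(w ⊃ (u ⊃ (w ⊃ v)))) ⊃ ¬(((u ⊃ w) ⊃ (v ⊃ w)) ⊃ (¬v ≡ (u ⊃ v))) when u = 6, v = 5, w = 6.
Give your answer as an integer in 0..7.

7

v ≡ u = 5 ≡ 6 = 6
w ≡ u = 6 ≡ 6 = 7
¬(w ≡ u) = ¬7 = 0
(v ≡ u) ⊃ ¬(w ≡ u) = 6 ⊃ 0 = 1
w ⊃ w = 6 ⊃ 6 = 7
w ⊃ v = 6 ⊃ 5 = 6
w ⊃ (w ⊃ v) = 6 ⊃ 6 = 7
(w ⊃ w) ≡ (w ⊃ (w ⊃ v)) = 7 ≡ 7 = 7
((v ≡ u) ⊃ ¬(w ≡ u)) ⊃ ((w ⊃ w) ≡ (w ⊃ (w ⊃ v))) = 1 ⊃ 7 = 7
w ⊃ v = 6 ⊃ 5 = 6
u ⊃ (w ⊃ v) = 6 ⊃ 6 = 7
w ⊃ (u ⊃ (w ⊃ v)) = 6 ⊃ 7 = 7
¬(w ⊃ (u ⊃ (w ⊃ v))) = ¬7 = 0
(((v ≡ u) ⊃ ¬(w ≡ u)) ⊃ ((w ⊃ w) ≡ (w ⊃ (w ⊃ v)))) ⊃ ¬(w ⊃ (u ⊃ (w ⊃ v))) = 7 ⊃ 0 = 0
u ⊃ w = 6 ⊃ 6 = 7
v ⊃ w = 5 ⊃ 6 = 7
(u ⊃ w) ⊃ (v ⊃ w) = 7 ⊃ 7 = 7
¬v = ¬5 = 2
u ⊃ v = 6 ⊃ 5 = 6
¬v ≡ (u ⊃ v) = 2 ≡ 6 = 3
((u ⊃ w) ⊃ (v ⊃ w)) ⊃ (¬v ≡ (u ⊃ v)) = 7 ⊃ 3 = 3
¬(((u ⊃ w) ⊃ (v ⊃ w)) ⊃ (¬v ≡ (u ⊃ v))) = ¬3 = 4
((((v ≡ u) ⊃ ¬(w ≡ u)) ⊃ ((w ⊃ w) ≡ (w ⊃ (w ⊃ v)))) ⊃ ¬(w ⊃ (u ⊃ (w ⊃ v)))) ⊃ ¬(((u ⊃ w) ⊃ (v ⊃ w)) ⊃ (¬v ≡ (u ⊃ v))) = 0 ⊃ 4 = 7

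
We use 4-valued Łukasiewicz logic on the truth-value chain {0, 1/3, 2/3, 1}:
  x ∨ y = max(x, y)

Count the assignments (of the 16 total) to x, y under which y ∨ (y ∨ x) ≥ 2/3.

x = 0, y = 0 ↦ 0  <
x = 0, y = 1/3 ↦ 1/3  <
x = 0, y = 2/3 ↦ 2/3  ≥
x = 0, y = 1 ↦ 1  ≥
x = 1/3, y = 0 ↦ 1/3  <
x = 1/3, y = 1/3 ↦ 1/3  <
x = 1/3, y = 2/3 ↦ 2/3  ≥
x = 1/3, y = 1 ↦ 1  ≥
x = 2/3, y = 0 ↦ 2/3  ≥
x = 2/3, y = 1/3 ↦ 2/3  ≥
x = 2/3, y = 2/3 ↦ 2/3  ≥
x = 2/3, y = 1 ↦ 1  ≥
x = 1, y = 0 ↦ 1  ≥
x = 1, y = 1/3 ↦ 1  ≥
x = 1, y = 2/3 ↦ 1  ≥
x = 1, y = 1 ↦ 1  ≥
So 12 of the 16 assignments meet the threshold.

12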